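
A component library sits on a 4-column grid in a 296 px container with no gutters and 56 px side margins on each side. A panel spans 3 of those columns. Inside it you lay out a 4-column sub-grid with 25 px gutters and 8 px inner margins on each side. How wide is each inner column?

11.75 px

Outer content = 296 − 2·56 = 184 px.
4c = 184 → c = 46 px.
With no gutters, 3 columns span 3·46 = 138 px.
Inner content = 138 − 2·8 = 122 px.
122 − 3·25 = 47; ÷4 gives d = 11.75 px.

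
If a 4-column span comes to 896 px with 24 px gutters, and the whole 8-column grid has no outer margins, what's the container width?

896 − 3·24 = 824; ÷4 gives c = 206 px.
Total width: 8·206 + 7·24 = 1816 px.

1816 px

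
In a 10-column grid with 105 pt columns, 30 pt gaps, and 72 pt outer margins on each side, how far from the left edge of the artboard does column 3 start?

342 pt

Before column 3: the margin + 2 columns + 2 gaps.
Offset = 72 + 2·(105 + 30) = 72 + 270 = 342 pt.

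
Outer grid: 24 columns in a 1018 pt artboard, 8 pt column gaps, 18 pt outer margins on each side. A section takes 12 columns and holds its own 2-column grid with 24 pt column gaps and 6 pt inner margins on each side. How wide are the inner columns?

Subtract both margins: 1018 − 2·18 = 982 pt.
Subtracting 23 column gaps of 8 leaves 798 for 24 columns, so c = 33.25 pt.
12 columns plus 11 column gaps: 399 + 88 = 487 pt.
Inner content = 487 − 2·6 = 475 pt.
2d + 1·24 = 475 → 2d = 451 → d = 225.5 pt.

225.5 pt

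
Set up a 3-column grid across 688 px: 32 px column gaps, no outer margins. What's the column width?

208 px

3c + 2·32 = 688 → 3c = 624 → c = 208 px.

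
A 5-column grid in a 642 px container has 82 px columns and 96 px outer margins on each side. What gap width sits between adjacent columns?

Content width = 642 − 2·96 = 450 px.
Columns use 410 px, leaving 40 px across 4 gaps = 10 px each.

10 px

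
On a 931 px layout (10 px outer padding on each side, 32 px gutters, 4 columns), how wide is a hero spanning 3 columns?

675.25 px

Subtract both margins: 931 − 2·10 = 911 px.
4 columns + 3 gutters: 4c + 3·32 = 911.
4c = 911 − 96 = 815, so c = 203.75 px.
3-column span = 3·203.75 + 2·32 = 675.25 px.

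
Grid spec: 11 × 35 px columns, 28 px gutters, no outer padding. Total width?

Total width: 11·35 + 10·28 = 665 px.

665 px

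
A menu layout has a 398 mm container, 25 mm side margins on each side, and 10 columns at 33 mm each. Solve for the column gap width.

2 mm

Inside the margins: 398 − 50 = 348 mm.
10 columns take 10·33 = 330 mm; remaining 18 splits into 9 column gaps.
g = 18 / 9 = 2 mm.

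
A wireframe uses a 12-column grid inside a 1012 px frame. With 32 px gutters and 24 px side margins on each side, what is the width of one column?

51 px

Content width = 1012 − 2·24 = 964 px.
964 − 11·32 = 612; ÷12 gives c = 51 px.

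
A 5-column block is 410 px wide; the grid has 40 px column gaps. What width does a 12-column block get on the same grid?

410 − 4·40 = 250; ÷5 gives c = 50 px.
12 columns plus 11 column gaps: 600 + 440 = 1040 px.

1040 px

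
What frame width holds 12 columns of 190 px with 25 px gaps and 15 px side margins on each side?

2585 px

Total width: 2·15 + 12·190 + 11·25 = 2585 px.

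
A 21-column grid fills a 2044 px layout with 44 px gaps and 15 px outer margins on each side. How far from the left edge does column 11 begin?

Content = 2044 − 2·15 = 2014 px.
2014 − 20·44 = 1134; ÷21 gives c = 54 px.
Column 11 starts at margin + 10·(column + gutter) = 15 + 10·98 = 995 px.

995 px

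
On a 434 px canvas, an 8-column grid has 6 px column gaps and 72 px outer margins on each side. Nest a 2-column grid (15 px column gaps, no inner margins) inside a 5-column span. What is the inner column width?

Take off 144 px of margins, leaving 290 px.
Subtracting 7 column gaps of 6 leaves 248 for 8 columns, so c = 31 px.
5-column span = 5·31 + 4·6 = 179 px.
2d + 1·15 = 179 → 2d = 164 → d = 82 px.

82 px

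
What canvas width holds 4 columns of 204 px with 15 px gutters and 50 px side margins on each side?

Total width: 2·50 + 4·204 + 3·15 = 961 px.

961 px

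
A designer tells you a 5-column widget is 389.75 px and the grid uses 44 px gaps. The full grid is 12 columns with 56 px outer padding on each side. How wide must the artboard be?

1109 px

389.75 − 4·44 = 213.75; ÷5 gives c = 42.75 px.
Adding margins, columns and gutters: 112 + 513 + 484 = 1109 px.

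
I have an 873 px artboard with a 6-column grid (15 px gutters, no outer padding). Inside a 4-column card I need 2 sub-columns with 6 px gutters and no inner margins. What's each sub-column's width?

Subtracting 5 gutters of 15 leaves 798 for 6 columns, so c = 133 px.
4-column span = 4·133 + 3·15 = 577 px.
2d + 1·6 = 577 → 2d = 571 → d = 285.5 px.

285.5 px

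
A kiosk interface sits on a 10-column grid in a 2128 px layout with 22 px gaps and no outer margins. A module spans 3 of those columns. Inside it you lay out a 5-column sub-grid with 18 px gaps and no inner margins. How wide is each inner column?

110.2 px

10c + 9·22 = 2128 → 10c = 1930 → c = 193 px.
3 columns plus 2 gaps: 579 + 44 = 623 px.
5d + 4·18 = 623 → 5d = 551 → d = 110.2 px.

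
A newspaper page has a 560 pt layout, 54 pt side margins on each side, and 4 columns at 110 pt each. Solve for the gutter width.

4 pt

Subtract both margins: 560 − 2·54 = 452 pt.
4·110 + 3g = 452 → 3g = 12 → g = 4 pt.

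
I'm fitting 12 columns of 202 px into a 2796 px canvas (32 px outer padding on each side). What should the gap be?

28 px

Inside the margins: 2796 − 64 = 2732 px.
12·202 + 11g = 2732 → 11g = 308 → g = 28 px.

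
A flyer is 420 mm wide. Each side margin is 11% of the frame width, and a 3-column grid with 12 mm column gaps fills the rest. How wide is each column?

Each margin = 11% of 420 = 46.2 mm; content = 420 − 2·46.2 = 327.6 mm.
3c + 2·12 = 327.6 → 3c = 303.6 → c = 101.2 mm.

101.2 mm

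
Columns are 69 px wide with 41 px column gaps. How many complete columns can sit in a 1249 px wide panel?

k columns need k·69 + (k−1)·41 = k·110 − 41.
k·110 − 41 ≤ 1249 → k ≤ 1290 / 110 ≈ 11.73, so k = 11.

11 columns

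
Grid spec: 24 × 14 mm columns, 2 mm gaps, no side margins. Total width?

Total width: 24·14 + 23·2 = 382 mm.

382 mm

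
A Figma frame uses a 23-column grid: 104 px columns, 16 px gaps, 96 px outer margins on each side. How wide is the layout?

Adding margins, columns and gutters: 192 + 2392 + 352 = 2936 px.

2936 px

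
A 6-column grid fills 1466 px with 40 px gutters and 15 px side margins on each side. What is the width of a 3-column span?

Inside the margins: 1466 − 30 = 1436 px.
6c + 5·40 = 1436 → 6c = 1236 → c = 206 px.
3-column span = 3·206 + 2·40 = 698 px.

698 px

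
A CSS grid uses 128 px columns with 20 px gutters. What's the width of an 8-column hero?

1164 px

Span of 8: 8·128 + 7·20 = 1024 + 140 = 1164 px.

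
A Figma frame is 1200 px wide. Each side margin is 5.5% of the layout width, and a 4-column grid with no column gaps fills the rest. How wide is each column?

267 px

1200 × (1 − 2·5.5%) = 1200 × 89% = 1068 px for the columns.
1068 / 4 = 267 px per column.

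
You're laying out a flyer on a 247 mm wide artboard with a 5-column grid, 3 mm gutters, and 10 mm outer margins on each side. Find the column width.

43 mm

Inside the margins: 247 − 20 = 227 mm.
Subtracting 4 gutters of 3 leaves 215 for 5 columns, so c = 43 mm.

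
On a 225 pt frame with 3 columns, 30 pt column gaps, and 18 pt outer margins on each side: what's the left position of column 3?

164 pt

Inside the margins: 225 − 36 = 189 pt.
3 columns + 2 column gaps: 3c + 2·30 = 189.
3c = 189 − 60 = 129, so c = 43 pt.
Before column 3: the margin + 2 columns + 2 column gaps.
Offset = 18 + 2·(43 + 30) = 18 + 146 = 164 pt.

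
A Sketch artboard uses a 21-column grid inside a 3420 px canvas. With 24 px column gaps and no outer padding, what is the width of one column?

3420 − 20·24 = 2940; ÷21 gives c = 140 px.

140 px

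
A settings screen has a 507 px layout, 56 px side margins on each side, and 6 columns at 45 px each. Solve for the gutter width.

Inside the margins: 507 − 112 = 395 px.
6 columns take 6·45 = 270 px; remaining 125 splits into 5 gutters.
g = 125 / 5 = 25 px.

25 px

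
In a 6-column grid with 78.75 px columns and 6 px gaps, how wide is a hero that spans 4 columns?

4-column span = 4·78.75 + 3·6 = 333 px.

333 px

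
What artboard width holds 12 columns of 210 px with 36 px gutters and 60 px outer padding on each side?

Adding margins, columns and gutters: 120 + 2520 + 396 = 3036 px.

3036 px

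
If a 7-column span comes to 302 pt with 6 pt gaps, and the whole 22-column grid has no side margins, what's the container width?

962 pt

7 columns + 6 gaps: 7c + 6·6 = 302.
7c = 302 − 36 = 266, so c = 38 pt.
Container = 22·38 + 21·6 = 836 + 126 = 962 pt.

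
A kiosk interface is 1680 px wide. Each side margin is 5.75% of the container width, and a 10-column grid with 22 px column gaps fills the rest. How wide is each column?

1680 × (1 − 2·5.75%) = 1680 × 88.5% = 1486.8 px for the columns.
Subtracting 9 column gaps of 22 leaves 1288.8 for 10 columns, so c = 128.88 px.

128.88 px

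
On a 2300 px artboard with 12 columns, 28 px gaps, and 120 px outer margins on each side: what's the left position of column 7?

1164 px

Subtract both margins: 2300 − 2·120 = 2060 px.
12 columns + 11 gaps: 12c + 11·28 = 2060.
12c = 2060 − 308 = 1752, so c = 146 px.
Column 7 starts at margin + 6·(column + gutter) = 120 + 6·174 = 1164 px.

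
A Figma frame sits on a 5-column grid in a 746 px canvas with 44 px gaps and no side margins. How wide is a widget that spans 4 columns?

5c + 4·44 = 746 → 5c = 570 → c = 114 px.
4-column span = 4·114 + 3·44 = 588 px.

588 px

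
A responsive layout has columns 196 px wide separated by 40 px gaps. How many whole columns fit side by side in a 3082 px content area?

13 columns

k columns need k·196 + (k−1)·40 = k·236 − 40.
k·236 − 40 ≤ 3082 → k ≤ 3122 / 236 ≈ 13.23, so k = 13.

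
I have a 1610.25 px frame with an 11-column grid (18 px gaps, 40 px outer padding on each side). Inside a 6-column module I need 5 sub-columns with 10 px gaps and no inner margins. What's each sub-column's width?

Subtract both margins: 1610.25 − 2·40 = 1530.25 px.
Subtracting 10 gaps of 18 leaves 1350.25 for 11 columns, so c = 122.75 px.
6 columns plus 5 gaps: 736.5 + 90 = 826.5 px.
5d + 4·10 = 826.5 → 5d = 786.5 → d = 157.3 px.

157.3 px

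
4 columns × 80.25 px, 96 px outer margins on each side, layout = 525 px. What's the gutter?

4 px

Inside the margins: 525 − 192 = 333 px.
Columns use 321 px, leaving 12 px across 3 gutters = 4 px each.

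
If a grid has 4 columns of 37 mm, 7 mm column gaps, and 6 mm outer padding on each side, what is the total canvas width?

181 mm

Canvas = 2·6 + 4·37 + 3·7 = 12 + 148 + 21 = 181 mm.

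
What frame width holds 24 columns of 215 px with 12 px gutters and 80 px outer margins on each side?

Frame = 2·80 + 24·215 + 23·12 = 160 + 5160 + 276 = 5596 px.

5596 px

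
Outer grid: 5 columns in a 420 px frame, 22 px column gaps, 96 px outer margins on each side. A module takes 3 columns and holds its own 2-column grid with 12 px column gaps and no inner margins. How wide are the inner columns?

58 px

Subtract both margins: 420 − 2·96 = 228 px.
5c + 4·22 = 228 → 5c = 140 → c = 28 px.
3 columns plus 2 column gaps: 84 + 44 = 128 px.
Subtracting 1 column gap of 12 leaves 116 for 2 columns, so d = 58 px.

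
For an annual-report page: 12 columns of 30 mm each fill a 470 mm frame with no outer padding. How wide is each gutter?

10 mm

12 columns take 12·30 = 360 mm; remaining 110 splits into 11 gutters.
g = 110 / 11 = 10 mm.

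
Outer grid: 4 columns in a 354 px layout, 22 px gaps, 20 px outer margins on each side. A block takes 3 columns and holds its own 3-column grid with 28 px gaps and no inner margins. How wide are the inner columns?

Subtract both margins: 354 − 2·20 = 314 px.
Subtracting 3 gaps of 22 leaves 248 for 4 columns, so c = 62 px.
3 columns plus 2 gaps: 186 + 44 = 230 px.
3d + 2·28 = 230 → 3d = 174 → d = 58 px.

58 px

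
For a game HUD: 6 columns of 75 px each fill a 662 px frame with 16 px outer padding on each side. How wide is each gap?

36 px

Inside the margins: 662 − 32 = 630 px.
6·75 + 5g = 630 → 5g = 180 → g = 36 px.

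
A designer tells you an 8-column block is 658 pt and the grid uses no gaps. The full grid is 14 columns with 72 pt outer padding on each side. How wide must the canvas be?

1295.5 pt

8c = 658 → c = 82.25 pt.
Canvas = 2·72 + 14·82.25 = 144 + 1151.5 = 1295.5 pt.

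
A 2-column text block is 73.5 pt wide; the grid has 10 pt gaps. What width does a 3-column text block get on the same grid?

2 columns + 1 gap: 2c + 1·10 = 73.5.
2c = 73.5 − 10 = 63.5, so c = 31.75 pt.
Span of 3: 3·31.75 + 2·10 = 95.25 + 20 = 115.25 pt.

115.25 pt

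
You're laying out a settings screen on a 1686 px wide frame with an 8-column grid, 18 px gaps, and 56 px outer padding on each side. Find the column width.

181 px

Content width = 1686 − 2·56 = 1574 px.
Subtracting 7 gaps of 18 leaves 1448 for 8 columns, so c = 181 px.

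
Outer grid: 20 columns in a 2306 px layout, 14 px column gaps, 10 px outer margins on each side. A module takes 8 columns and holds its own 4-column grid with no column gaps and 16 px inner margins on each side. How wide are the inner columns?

218.5 px

Outer content = 2306 − 2·10 = 2286 px.
2286 − 19·14 = 2020; ÷20 gives c = 101 px.
Span of 8: 8·101 + 7·14 = 808 + 98 = 906 px.
Inner content = 906 − 2·16 = 874 px.
4d = 874 → d = 218.5 px.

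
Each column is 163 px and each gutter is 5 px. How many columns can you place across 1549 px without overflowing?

k columns need k·163 + (k−1)·5 = k·168 − 5.
k·168 − 5 ≤ 1549 → k ≤ 1554 / 168 ≈ 9.25, so k = 9.

9 columns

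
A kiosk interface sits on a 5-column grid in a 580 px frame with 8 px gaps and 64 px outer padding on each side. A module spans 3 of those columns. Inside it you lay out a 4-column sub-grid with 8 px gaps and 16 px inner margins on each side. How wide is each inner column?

53 px

Take off 128 px of margins, leaving 452 px.
5 columns + 4 gaps: 5c + 4·8 = 452.
5c = 452 − 32 = 420, so c = 84 px.
Span of 3: 3·84 + 2·8 = 252 + 16 = 268 px.
Inner content = 268 − 2·16 = 236 px.
4d + 3·8 = 236 → 4d = 212 → d = 53 px.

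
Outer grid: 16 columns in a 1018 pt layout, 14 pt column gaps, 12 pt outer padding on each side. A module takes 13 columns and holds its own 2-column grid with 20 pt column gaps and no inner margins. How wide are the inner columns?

392.5 pt

Take off 24 pt of margins, leaving 994 pt.
Subtracting 15 column gaps of 14 leaves 784 for 16 columns, so c = 49 pt.
13 columns plus 12 column gaps: 637 + 168 = 805 pt.
2d + 1·20 = 805 → 2d = 785 → d = 392.5 pt.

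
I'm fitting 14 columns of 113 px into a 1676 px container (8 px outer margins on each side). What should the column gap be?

6 px

Take off 16 px of margins, leaving 1660 px.
14·113 + 13g = 1660 → 13g = 78 → g = 6 px.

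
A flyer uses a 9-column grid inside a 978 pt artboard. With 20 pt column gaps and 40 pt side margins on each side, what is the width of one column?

Take off 80 pt of margins, leaving 898 pt.
898 − 8·20 = 738; ÷9 gives c = 82 pt.

82 pt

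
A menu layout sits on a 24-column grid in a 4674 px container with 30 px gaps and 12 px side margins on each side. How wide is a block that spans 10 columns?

1920 px

Subtract both margins: 4674 − 2·12 = 4650 px.
24c + 23·30 = 4650 → 24c = 3960 → c = 165 px.
10-column span = 10·165 + 9·30 = 1920 px.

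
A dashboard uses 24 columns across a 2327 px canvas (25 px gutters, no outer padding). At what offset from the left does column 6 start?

Subtracting 23 gutters of 25 leaves 1752 for 24 columns, so c = 73 px.
Each column+gutter stride is 98 px; with no margin, 5 of them is 490 px.

490 px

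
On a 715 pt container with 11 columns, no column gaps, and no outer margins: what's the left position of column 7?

With no column gaps, each column is 715/11 = 65 pt.
No margin, so column 7 starts at 6·(column + gutter) = 6·65 = 390 pt.

390 pt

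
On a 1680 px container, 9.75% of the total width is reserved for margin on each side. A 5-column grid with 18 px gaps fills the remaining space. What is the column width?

1680 × (1 − 2·9.75%) = 1680 × 80.5% = 1352.4 px for the columns.
1352.4 − 4·18 = 1280.4; ÷5 gives c = 256.08 px.

256.08 px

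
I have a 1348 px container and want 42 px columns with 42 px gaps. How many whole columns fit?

Each extra column adds 42 + 42 = 84 px.
(1348 + 42) / 84 = 16.55, so 16 columns fit.

16 columns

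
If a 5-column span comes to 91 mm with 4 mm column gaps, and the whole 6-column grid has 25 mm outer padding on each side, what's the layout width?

160 mm

91 − 4·4 = 75; ÷5 gives c = 15 mm.
Total width: 2·25 + 6·15 + 5·4 = 160 mm.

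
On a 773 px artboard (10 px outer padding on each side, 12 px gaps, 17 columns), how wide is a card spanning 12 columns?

Inside the margins: 773 − 20 = 753 px.
753 − 16·12 = 561; ÷17 gives c = 33 px.
12-column span = 12·33 + 11·12 = 528 px.

528 px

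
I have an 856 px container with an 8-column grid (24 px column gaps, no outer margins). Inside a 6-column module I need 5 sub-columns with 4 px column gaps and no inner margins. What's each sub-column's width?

124 px

856 − 7·24 = 688; ÷8 gives c = 86 px.
6-column span = 6·86 + 5·24 = 636 px.
636 − 4·4 = 620; ÷5 gives d = 124 px.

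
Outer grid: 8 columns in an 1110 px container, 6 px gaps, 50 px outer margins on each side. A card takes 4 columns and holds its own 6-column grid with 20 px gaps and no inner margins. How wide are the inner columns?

Inside the margins: 1110 − 100 = 1010 px.
8 columns + 7 gaps: 8c + 7·6 = 1010.
8c = 1010 − 42 = 968, so c = 121 px.
Span of 4: 4·121 + 3·6 = 484 + 18 = 502 px.
6d + 5·20 = 502 → 6d = 402 → d = 67 px.

67 px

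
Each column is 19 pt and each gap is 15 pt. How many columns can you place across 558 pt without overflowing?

Each extra column adds 19 + 15 = 34 pt.
(558 + 15) / 34 = 16.85, so 16 columns fit.

16 columns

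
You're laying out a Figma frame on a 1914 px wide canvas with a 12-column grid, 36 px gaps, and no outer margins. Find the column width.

12 columns + 11 gaps: 12c + 11·36 = 1914.
12c = 1914 − 396 = 1518, so c = 126.5 px.

126.5 px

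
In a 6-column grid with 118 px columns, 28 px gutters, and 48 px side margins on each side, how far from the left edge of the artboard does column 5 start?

632 px

Each column+gutter stride is 146 px; 4 of them past the 48 px margin is 48 + 584 = 632 px.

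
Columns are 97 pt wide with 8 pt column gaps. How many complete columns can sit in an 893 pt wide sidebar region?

8 columns

8 columns: 8·97 + 7·8 = 832 pt ≤ 893.
9 columns: 937 pt > 893. So 8.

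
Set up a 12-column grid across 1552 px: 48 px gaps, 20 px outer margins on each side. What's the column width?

82 px

Content width = 1552 − 2·20 = 1512 px.
12 columns + 11 gaps: 12c + 11·48 = 1512.
12c = 1512 − 528 = 984, so c = 82 px.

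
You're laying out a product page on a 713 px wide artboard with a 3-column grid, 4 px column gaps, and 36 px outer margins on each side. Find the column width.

Content width = 713 − 2·36 = 641 px.
641 − 2·4 = 633; ÷3 gives c = 211 px.

211 px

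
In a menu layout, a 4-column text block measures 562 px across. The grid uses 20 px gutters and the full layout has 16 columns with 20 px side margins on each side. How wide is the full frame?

4 columns + 3 gutters: 4c + 3·20 = 562.
4c = 562 − 60 = 502, so c = 125.5 px.
Frame = 2·20 + 16·125.5 + 15·20 = 40 + 2008 + 300 = 2348 px.

2348 px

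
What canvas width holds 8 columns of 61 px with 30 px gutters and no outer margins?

698 px

Summing: 488 + 210 = 698 px.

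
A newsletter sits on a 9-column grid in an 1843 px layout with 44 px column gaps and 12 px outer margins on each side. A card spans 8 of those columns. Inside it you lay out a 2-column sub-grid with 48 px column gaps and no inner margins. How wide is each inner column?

Inside the margins: 1843 − 24 = 1819 px.
9 columns + 8 column gaps: 9c + 8·44 = 1819.
9c = 1819 − 352 = 1467, so c = 163 px.
8-column span = 8·163 + 7·44 = 1612 px.
2d + 1·48 = 1612 → 2d = 1564 → d = 782 px.

782 px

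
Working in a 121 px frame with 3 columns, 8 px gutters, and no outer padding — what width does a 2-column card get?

Subtracting 2 gutters of 8 leaves 105 for 3 columns, so c = 35 px.
2-column span = 2·35 + 1·8 = 78 px.

78 px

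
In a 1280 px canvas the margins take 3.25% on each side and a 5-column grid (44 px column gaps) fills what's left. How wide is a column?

204.16 px

Each margin = 3.25% of 1280 = 41.6 px; content = 1280 − 2·41.6 = 1196.8 px.
Subtracting 4 column gaps of 44 leaves 1020.8 for 5 columns, so c = 204.16 px.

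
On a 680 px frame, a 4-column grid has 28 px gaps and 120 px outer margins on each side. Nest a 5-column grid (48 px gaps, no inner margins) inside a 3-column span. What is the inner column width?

Outer content = 680 − 2·120 = 440 px.
4c + 3·28 = 440 → 4c = 356 → c = 89 px.
3 columns plus 2 gaps: 267 + 56 = 323 px.
5d + 4·48 = 323 → 5d = 131 → d = 26.2 px.

26.2 px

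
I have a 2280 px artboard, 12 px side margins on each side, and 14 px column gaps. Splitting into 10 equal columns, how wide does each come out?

Inside the margins: 2280 − 24 = 2256 px.
10c + 9·14 = 2256 → 10c = 2130 → c = 213 px.

213 px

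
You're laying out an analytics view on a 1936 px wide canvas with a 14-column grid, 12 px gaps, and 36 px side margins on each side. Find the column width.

Inside the margins: 1936 − 72 = 1864 px.
1864 − 13·12 = 1708; ÷14 gives c = 122 px.

122 px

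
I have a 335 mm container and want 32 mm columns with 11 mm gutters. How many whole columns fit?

8 columns

k columns need k·32 + (k−1)·11 = k·43 − 11.
k·43 − 11 ≤ 335 → k ≤ 346 / 43 ≈ 8.05, so k = 8.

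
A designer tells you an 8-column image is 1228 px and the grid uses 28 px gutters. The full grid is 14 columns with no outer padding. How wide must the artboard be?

8 columns + 7 gutters: 8c + 7·28 = 1228.
8c = 1228 − 196 = 1032, so c = 129 px.
Total width: 14·129 + 13·28 = 2170 px.

2170 px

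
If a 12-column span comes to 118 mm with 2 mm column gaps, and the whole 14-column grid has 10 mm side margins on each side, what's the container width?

12c + 11·2 = 118 → 12c = 96 → c = 8 mm.
Total width: 2·10 + 14·8 + 13·2 = 158 mm.

158 mm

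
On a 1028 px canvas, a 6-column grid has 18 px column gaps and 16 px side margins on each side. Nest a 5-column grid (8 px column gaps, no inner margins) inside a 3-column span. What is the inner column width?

Outer content = 1028 − 2·16 = 996 px.
6 columns + 5 column gaps: 6c + 5·18 = 996.
6c = 996 − 90 = 906, so c = 151 px.
3 columns plus 2 column gaps: 453 + 36 = 489 px.
489 − 4·8 = 457; ÷5 gives d = 91.4 px.

91.4 px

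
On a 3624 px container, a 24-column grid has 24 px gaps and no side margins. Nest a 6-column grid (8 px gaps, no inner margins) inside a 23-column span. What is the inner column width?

572 px

24 columns + 23 gaps: 24c + 23·24 = 3624.
24c = 3624 − 552 = 3072, so c = 128 px.
23 columns plus 22 gaps: 2944 + 528 = 3472 px.
6d + 5·8 = 3472 → 6d = 3432 → d = 572 px.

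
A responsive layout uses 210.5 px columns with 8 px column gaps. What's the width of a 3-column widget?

647.5 px

3 columns plus 2 column gaps: 631.5 + 16 = 647.5 px.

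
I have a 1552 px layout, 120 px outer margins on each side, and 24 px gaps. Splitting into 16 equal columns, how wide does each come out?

59.5 px

Take off 240 px of margins, leaving 1312 px.
16c + 15·24 = 1312 → 16c = 952 → c = 59.5 px.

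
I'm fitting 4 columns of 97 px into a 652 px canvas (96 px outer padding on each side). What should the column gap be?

Content width = 652 − 2·96 = 460 px.
Columns use 388 px, leaving 72 px across 3 column gaps = 24 px each.

24 px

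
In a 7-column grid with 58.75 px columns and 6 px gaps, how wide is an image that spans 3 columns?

188.25 px

3 columns plus 2 gaps: 176.25 + 12 = 188.25 px.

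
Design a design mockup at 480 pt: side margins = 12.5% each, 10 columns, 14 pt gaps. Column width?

480 × (1 − 2·12.5%) = 480 × 75% = 360 pt for the columns.
10c + 9·14 = 360 → 10c = 234 → c = 23.4 pt.

23.4 pt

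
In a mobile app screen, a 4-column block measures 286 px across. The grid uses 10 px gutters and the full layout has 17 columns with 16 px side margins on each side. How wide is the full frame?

Subtracting 3 gutters of 10 leaves 256 for 4 columns, so c = 64 px.
Total width: 2·16 + 17·64 + 16·10 = 1280 px.

1280 px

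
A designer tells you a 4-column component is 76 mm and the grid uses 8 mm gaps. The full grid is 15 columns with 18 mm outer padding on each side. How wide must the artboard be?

4c + 3·8 = 76 → 4c = 52 → c = 13 mm.
Adding margins, columns and gutters: 36 + 195 + 112 = 343 mm.

343 mm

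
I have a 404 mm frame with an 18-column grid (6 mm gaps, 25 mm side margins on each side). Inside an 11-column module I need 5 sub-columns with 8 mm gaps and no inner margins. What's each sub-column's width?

36.4 mm

Subtract both margins: 404 − 2·25 = 354 mm.
354 − 17·6 = 252; ÷18 gives c = 14 mm.
Span of 11: 11·14 + 10·6 = 154 + 60 = 214 mm.
Subtracting 4 gaps of 8 leaves 182 for 5 columns, so d = 36.4 mm.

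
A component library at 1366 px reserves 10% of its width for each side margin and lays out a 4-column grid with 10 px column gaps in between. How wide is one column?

265.7 px

Each margin = 10% of 1366 = 136.6 px; content = 1366 − 2·136.6 = 1092.8 px.
Subtracting 3 column gaps of 10 leaves 1062.8 for 4 columns, so c = 265.7 px.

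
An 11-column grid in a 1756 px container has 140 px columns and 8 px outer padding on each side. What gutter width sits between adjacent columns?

Subtract both margins: 1756 − 2·8 = 1740 px.
11 columns take 11·140 = 1540 px; remaining 200 splits into 10 gutters.
g = 200 / 10 = 20 px.

20 px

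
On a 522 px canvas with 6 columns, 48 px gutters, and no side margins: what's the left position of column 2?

95 px

6c + 5·48 = 522 → 6c = 282 → c = 47 px.
Before column 2: 1 column + 1 gutter.
Offset = 1·(47 + 48) = 1·95 = 95 px.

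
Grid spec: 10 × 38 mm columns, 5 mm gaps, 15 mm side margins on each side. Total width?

455 mm

Adding margins, columns and gutters: 30 + 380 + 45 = 455 mm.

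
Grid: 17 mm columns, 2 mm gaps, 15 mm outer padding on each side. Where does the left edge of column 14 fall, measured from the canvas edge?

Each column+gutter stride is 19 mm; 13 of them past the 15 mm margin is 15 + 247 = 262 mm.

262 mm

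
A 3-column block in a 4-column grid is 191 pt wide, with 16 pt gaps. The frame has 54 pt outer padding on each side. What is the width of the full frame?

368 pt

191 − 2·16 = 159; ÷3 gives c = 53 pt.
Frame = 2·54 + 4·53 + 3·16 = 108 + 212 + 48 = 368 pt.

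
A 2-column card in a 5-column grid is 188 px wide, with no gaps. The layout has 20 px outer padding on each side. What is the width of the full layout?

510 px

188 / 2 = 94 px per column.
Summing: 40 + 470 = 510 px.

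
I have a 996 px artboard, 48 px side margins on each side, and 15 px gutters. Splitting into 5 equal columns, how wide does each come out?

168 px

Take off 96 px of margins, leaving 900 px.
900 − 4·15 = 840; ÷5 gives c = 168 px.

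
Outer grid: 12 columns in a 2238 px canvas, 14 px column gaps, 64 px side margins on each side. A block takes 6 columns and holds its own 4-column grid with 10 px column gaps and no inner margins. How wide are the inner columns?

254.5 px

Inside the margins: 2238 − 128 = 2110 px.
12 columns + 11 column gaps: 12c + 11·14 = 2110.
12c = 2110 − 154 = 1956, so c = 163 px.
Span of 6: 6·163 + 5·14 = 978 + 70 = 1048 px.
1048 − 3·10 = 1018; ÷4 gives d = 254.5 px.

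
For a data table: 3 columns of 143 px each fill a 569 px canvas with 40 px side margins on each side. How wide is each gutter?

Take off 80 px of margins, leaving 489 px.
3·143 + 2g = 489 → 2g = 60 → g = 30 px.

30 px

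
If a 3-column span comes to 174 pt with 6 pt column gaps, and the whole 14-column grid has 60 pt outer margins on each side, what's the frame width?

Subtracting 2 column gaps of 6 leaves 162 for 3 columns, so c = 54 pt.
Adding margins, columns and gutters: 120 + 756 + 78 = 954 pt.

954 pt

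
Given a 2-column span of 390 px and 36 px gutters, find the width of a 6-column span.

1242 px

2 columns + 1 gutter: 2c + 1·36 = 390.
2c = 390 − 36 = 354, so c = 177 px.
Span of 6: 6·177 + 5·36 = 1062 + 180 = 1242 px.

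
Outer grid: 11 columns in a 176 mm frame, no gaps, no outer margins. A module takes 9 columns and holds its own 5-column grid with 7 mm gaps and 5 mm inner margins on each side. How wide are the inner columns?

176 / 11 = 16 mm per column.
With no gaps, 9 columns span 9·16 = 144 mm.
Inner content = 144 − 2·5 = 134 mm.
5d + 4·7 = 134 → 5d = 106 → d = 21.2 mm.

21.2 mm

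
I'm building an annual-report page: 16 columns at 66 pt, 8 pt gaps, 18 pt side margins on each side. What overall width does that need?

1212 pt

Layout = 2·18 + 16·66 + 15·8 = 36 + 1056 + 120 = 1212 pt.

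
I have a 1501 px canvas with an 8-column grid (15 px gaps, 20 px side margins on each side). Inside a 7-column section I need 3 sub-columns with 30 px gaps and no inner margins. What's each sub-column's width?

Subtract both margins: 1501 − 2·20 = 1461 px.
8 columns + 7 gaps: 8c + 7·15 = 1461.
8c = 1461 − 105 = 1356, so c = 169.5 px.
7-column span = 7·169.5 + 6·15 = 1276.5 px.
1276.5 − 2·30 = 1216.5; ÷3 gives d = 405.5 px.

405.5 px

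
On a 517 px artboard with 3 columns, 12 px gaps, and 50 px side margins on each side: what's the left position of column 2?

Content = 517 − 2·50 = 417 px.
3c + 2·12 = 417 → 3c = 393 → c = 131 px.
Column 2 starts at margin + 1·(column + gutter) = 50 + 1·143 = 193 px.

193 px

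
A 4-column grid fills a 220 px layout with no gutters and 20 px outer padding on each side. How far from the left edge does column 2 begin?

65 px

Inside the margins: 220 − 40 = 180 px.
With no gutters, each column is 180/4 = 45 px.
Each column+gutter stride is 45 px; 1 of them past the 20 px margin is 20 + 45 = 65 px.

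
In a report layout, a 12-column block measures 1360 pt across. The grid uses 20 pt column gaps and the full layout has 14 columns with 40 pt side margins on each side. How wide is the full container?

Subtracting 11 column gaps of 20 leaves 1140 for 12 columns, so c = 95 pt.
Total width: 2·40 + 14·95 + 13·20 = 1670 pt.

1670 pt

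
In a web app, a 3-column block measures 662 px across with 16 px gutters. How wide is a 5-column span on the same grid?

3c + 2·16 = 662 → 3c = 630 → c = 210 px.
5 columns plus 4 gutters: 1050 + 64 = 1114 px.

1114 px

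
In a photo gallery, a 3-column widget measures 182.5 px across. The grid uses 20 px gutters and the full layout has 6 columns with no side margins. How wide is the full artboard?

3 columns + 2 gutters: 3c + 2·20 = 182.5.
3c = 182.5 − 40 = 142.5, so c = 47.5 px.
Summing: 285 + 100 = 385 px.

385 px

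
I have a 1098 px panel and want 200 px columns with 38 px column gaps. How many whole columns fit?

4 columns

k columns need k·200 + (k−1)·38 = k·238 − 38.
k·238 − 38 ≤ 1098 → k ≤ 1136 / 238 ≈ 4.77, so k = 4.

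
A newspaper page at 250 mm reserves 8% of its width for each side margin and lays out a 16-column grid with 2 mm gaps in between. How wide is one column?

11.25 mm

Margins: 8% × 250 = 20 mm each, so content = 250 − 40 = 210 mm.
16c + 15·2 = 210 → 16c = 180 → c = 11.25 mm.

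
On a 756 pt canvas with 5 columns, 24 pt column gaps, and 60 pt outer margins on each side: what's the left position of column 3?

Inside the margins: 756 − 120 = 636 pt.
5 columns + 4 column gaps: 5c + 4·24 = 636.
5c = 636 − 96 = 540, so c = 108 pt.
Column 3 starts at margin + 2·(column + gutter) = 60 + 2·132 = 324 pt.

324 pt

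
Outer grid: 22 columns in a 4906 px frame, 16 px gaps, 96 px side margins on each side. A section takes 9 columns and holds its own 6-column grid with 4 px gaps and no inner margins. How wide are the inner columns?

316.5 px

Take off 192 px of margins, leaving 4714 px.
4714 − 21·16 = 4378; ÷22 gives c = 199 px.
9-column span = 9·199 + 8·16 = 1919 px.
6 columns + 5 gaps: 6d + 5·4 = 1919.
6d = 1919 − 20 = 1899, so d = 316.5 px.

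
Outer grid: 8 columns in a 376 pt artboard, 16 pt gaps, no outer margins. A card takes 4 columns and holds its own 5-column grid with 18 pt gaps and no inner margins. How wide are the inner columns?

8 columns + 7 gaps: 8c + 7·16 = 376.
8c = 376 − 112 = 264, so c = 33 pt.
4 columns plus 3 gaps: 132 + 48 = 180 pt.
Subtracting 4 gaps of 18 leaves 108 for 5 columns, so d = 21.6 pt.

21.6 pt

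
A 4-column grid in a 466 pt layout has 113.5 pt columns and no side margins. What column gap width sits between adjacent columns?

4 pt

4 columns take 4·113.5 = 454 pt; remaining 12 splits into 3 column gaps.
g = 12 / 3 = 4 pt.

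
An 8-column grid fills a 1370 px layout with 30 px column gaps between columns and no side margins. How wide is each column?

8c + 7·30 = 1370 → 8c = 1160 → c = 145 px.

145 px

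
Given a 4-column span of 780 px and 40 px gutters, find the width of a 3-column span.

575 px

780 − 3·40 = 660; ÷4 gives c = 165 px.
3-column span = 3·165 + 2·40 = 575 px.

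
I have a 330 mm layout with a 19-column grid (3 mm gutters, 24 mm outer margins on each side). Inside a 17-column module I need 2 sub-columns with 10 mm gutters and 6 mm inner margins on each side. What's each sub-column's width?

Inside the margins: 330 − 48 = 282 mm.
19 columns + 18 gutters: 19c + 18·3 = 282.
19c = 282 − 54 = 228, so c = 12 mm.
Span of 17: 17·12 + 16·3 = 204 + 48 = 252 mm.
Inner content = 252 − 2·6 = 240 mm.
Subtracting 1 gutter of 10 leaves 230 for 2 columns, so d = 115 mm.

115 mm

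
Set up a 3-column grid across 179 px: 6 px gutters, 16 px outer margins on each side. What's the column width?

45 px

Inside the margins: 179 − 32 = 147 px.
Subtracting 2 gutters of 6 leaves 135 for 3 columns, so c = 45 px.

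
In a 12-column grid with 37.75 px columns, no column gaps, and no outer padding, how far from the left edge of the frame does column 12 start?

No margin, so column 12 starts at 11·(column + gutter) = 11·37.75 = 415.25 px.

415.25 px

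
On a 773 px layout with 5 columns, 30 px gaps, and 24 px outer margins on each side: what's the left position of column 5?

628 px

Content = 773 − 2·24 = 725 px.
725 − 4·30 = 605; ÷5 gives c = 121 px.
Before column 5: the margin + 4 columns + 4 gaps.
Offset = 24 + 4·(121 + 30) = 24 + 604 = 628 px.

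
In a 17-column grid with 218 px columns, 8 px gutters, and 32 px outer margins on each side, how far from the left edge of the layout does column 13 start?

2744 px

Each column+gutter stride is 226 px; 12 of them past the 32 px margin is 32 + 2712 = 2744 px.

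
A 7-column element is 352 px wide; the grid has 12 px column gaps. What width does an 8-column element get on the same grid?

7c + 6·12 = 352 → 7c = 280 → c = 40 px.
Span of 8: 8·40 + 7·12 = 320 + 84 = 404 px.

404 px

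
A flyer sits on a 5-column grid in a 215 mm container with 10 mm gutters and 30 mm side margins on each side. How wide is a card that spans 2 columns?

Take off 60 mm of margins, leaving 155 mm.
Subtracting 4 gutters of 10 leaves 115 for 5 columns, so c = 23 mm.
2-column span = 2·23 + 1·10 = 56 mm.

56 mm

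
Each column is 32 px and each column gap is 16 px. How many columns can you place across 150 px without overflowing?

3 columns: 3·32 + 2·16 = 128 px ≤ 150.
4 columns: 176 px > 150. So 3.

3 columns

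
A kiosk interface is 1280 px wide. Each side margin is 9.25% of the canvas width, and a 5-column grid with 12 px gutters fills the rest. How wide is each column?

1280 × (1 − 2·9.25%) = 1280 × 81.5% = 1043.2 px for the columns.
Subtracting 4 gutters of 12 leaves 995.2 for 5 columns, so c = 199.04 px.

199.04 px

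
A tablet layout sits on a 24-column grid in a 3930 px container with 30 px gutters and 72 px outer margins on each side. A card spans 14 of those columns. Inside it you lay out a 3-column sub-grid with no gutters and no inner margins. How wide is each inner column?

Subtract both margins: 3930 − 2·72 = 3786 px.
24c + 23·30 = 3786 → 24c = 3096 → c = 129 px.
Span of 14: 14·129 + 13·30 = 1806 + 390 = 2196 px.
3d = 2196 → d = 732 px.

732 px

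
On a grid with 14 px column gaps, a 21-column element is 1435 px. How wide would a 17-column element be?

1159 px

Subtracting 20 column gaps of 14 leaves 1155 for 21 columns, so c = 55 px.
Span of 17: 17·55 + 16·14 = 935 + 224 = 1159 px.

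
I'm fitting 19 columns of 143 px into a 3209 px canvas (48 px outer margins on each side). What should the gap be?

Subtract both margins: 3209 − 2·48 = 3113 px.
19·143 + 18g = 3113 → 18g = 396 → g = 22 px.

22 px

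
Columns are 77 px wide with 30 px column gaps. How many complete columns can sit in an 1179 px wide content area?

11 columns

k columns need k·77 + (k−1)·30 = k·107 − 30.
k·107 − 30 ≤ 1179 → k ≤ 1209 / 107 ≈ 11.30, so k = 11.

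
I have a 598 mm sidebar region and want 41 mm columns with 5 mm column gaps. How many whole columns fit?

13 columns: 13·41 + 12·5 = 593 mm ≤ 598.
14 columns: 639 mm > 598. So 13.

13 columns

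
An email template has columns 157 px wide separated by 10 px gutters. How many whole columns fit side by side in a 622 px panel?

Each extra column adds 157 + 10 = 167 px.
(622 + 10) / 167 = 3.78, so 3 columns fit.

3 columns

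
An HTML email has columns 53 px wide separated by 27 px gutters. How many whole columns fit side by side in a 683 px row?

k columns need k·53 + (k−1)·27 = k·80 − 27.
k·80 − 27 ≤ 683 → k ≤ 710 / 80 ≈ 8.88, so k = 8.

8 columns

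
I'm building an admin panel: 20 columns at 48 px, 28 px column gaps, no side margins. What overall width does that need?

Canvas = 20·48 + 19·28 = 960 + 532 = 1492 px.

1492 px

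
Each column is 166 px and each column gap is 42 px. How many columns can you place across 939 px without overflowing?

4 columns

4 columns: 4·166 + 3·42 = 790 px ≤ 939.
5 columns: 998 px > 939. So 4.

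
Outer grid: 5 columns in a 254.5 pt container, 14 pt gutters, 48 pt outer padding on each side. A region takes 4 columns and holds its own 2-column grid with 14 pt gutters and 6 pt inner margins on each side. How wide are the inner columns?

49 pt

Take off 96 pt of margins, leaving 158.5 pt.
5c + 4·14 = 158.5 → 5c = 102.5 → c = 20.5 pt.
4 columns plus 3 gutters: 82 + 42 = 124 pt.
Inner content = 124 − 2·6 = 112 pt.
2 columns + 1 gutter: 2d + 1·14 = 112.
2d = 112 − 14 = 98, so d = 49 pt.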